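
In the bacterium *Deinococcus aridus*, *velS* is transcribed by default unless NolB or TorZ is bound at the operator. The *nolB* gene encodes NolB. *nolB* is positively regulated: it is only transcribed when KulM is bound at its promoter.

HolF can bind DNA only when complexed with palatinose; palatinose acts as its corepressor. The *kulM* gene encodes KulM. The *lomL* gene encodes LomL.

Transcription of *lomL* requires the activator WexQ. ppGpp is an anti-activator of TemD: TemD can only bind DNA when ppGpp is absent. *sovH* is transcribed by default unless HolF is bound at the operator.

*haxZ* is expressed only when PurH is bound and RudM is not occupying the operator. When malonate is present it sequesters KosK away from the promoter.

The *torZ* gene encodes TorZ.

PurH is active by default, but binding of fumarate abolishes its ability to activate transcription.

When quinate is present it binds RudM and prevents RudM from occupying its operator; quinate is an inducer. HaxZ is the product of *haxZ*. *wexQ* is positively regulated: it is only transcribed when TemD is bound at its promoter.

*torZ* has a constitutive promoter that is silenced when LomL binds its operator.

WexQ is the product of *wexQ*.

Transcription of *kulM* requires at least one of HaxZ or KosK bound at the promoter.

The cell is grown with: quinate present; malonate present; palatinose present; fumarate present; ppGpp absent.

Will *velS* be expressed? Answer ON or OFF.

ON

Fumarate is present, so PurH is inactive.
Quinate is present, so RudM is inactive.
Required activator PurH is absent, so *haxZ* is not transcribed.
So HaxZ is not produced.
Malonate is present, so KosK is inactive.
No activator is available at the *kulM* promoter, so *kulM* is not transcribed.
So KulM is not produced.
Required activator KulM is absent, so *nolB* is not transcribed.
So NolB is not produced.
ppGpp is absent, so TemD is active.
No repressor is bound and TemD is active, so *wexQ* is transcribed.
So WexQ is produced and active.
No repressor is bound and WexQ is active, so *lomL* is transcribed.
So LomL is produced and active.
With repressor LomL bound, *torZ* is not transcribed.
So TorZ is not produced.
With no repressor bound, *velS* is transcribed.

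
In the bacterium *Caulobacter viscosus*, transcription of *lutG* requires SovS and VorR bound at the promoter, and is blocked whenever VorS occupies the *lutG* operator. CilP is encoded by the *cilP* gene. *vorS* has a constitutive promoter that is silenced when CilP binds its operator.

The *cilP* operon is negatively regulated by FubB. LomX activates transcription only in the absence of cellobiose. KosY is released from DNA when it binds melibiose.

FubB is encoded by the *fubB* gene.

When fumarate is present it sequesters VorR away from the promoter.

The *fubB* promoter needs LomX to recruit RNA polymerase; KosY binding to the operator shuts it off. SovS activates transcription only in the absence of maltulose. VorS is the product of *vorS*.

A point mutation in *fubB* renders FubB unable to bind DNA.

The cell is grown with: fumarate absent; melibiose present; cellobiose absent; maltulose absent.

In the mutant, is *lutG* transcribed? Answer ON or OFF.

ON

FubB is non-functional in this strain, so it has no effect.
With no repressor bound, *cilP* is transcribed.
So CilP is produced and active.
With repressor CilP bound, *vorS* is not transcribed.
So VorS is not produced.
Maltulose is absent, so SovS is active.
Fumarate is absent, so VorR is active.
No repressor is bound and SovS and VorR are active, so *lutG* is transcribed.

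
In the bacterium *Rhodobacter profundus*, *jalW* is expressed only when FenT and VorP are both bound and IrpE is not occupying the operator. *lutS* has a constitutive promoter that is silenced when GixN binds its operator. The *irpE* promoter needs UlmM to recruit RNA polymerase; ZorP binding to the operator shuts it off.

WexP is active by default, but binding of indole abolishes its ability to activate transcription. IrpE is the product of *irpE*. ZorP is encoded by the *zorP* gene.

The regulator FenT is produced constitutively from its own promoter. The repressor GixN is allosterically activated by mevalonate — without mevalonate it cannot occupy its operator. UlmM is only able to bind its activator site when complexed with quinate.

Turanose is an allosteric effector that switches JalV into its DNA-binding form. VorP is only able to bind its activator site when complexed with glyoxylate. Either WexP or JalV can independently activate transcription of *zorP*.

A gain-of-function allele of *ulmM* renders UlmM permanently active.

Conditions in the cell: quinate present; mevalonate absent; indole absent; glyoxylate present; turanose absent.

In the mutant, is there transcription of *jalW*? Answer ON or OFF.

ON

Indole is absent, so WexP is active.
Turanose is absent, so JalV is inactive.
Activator WexP is present, so *zorP* is transcribed.
So ZorP is produced and active.
UlmM is constitutively active in this strain.
With repressor ZorP bound, *irpE* is not transcribed.
So IrpE is not produced.
FenT is produced constitutively and is active.
Glyoxylate is present, so VorP is active.
No repressor is bound and FenT and VorP are active, so *jalW* is transcribed.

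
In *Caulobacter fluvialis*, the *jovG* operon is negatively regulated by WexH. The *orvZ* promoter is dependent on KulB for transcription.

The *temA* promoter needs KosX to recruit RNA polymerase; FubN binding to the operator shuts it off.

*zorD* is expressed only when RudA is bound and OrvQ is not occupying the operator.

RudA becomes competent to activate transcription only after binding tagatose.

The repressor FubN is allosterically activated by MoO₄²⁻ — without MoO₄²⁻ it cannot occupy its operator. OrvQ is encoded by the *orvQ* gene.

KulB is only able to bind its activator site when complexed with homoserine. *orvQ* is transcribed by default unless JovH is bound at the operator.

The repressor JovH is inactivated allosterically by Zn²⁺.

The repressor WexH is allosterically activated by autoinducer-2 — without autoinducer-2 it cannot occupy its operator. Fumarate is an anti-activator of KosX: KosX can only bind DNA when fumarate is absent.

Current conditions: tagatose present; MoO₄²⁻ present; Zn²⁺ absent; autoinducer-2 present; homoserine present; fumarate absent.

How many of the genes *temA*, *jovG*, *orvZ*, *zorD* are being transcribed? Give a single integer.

Fumarate is absent, so KosX is active.
MoO₄²⁻ is present, so FubN is active.
With repressor FubN bound, *temA* is not transcribed.
→ *temA* is OFF.
Autoinducer-2 is present, so WexH is active.
With repressor WexH bound, *jovG* is not transcribed.
→ *jovG* is OFF.
Homoserine is present, so KulB is active.
No repressor is bound and KulB is active, so *orvZ* is transcribed.
→ *orvZ* is ON.
Zn²⁺ is absent, so JovH is active.
With repressor JovH bound, *orvQ* is not transcribed.
So OrvQ is not produced.
Tagatose is present, so RudA is active.
No repressor is bound and RudA is active, so *zorD* is transcribed.
→ *zorD* is ON.
2 of the 4 genes are transcribed.

2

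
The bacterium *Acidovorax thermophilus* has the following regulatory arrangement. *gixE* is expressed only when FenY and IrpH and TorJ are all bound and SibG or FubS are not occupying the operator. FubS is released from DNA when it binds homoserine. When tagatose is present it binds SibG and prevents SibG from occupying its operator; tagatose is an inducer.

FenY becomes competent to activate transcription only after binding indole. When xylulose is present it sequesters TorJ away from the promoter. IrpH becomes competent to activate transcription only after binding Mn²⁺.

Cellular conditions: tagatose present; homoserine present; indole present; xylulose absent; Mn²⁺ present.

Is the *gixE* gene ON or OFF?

Indole is present, so FenY is active.
Mn²⁺ is present, so IrpH is active.
Tagatose is present, so SibG is inactive.
Xylulose is absent, so TorJ is active.
Homoserine is present, so FubS is inactive.
No repressor is bound and FenY and IrpH and TorJ are active, so *gixE* is transcribed.

ON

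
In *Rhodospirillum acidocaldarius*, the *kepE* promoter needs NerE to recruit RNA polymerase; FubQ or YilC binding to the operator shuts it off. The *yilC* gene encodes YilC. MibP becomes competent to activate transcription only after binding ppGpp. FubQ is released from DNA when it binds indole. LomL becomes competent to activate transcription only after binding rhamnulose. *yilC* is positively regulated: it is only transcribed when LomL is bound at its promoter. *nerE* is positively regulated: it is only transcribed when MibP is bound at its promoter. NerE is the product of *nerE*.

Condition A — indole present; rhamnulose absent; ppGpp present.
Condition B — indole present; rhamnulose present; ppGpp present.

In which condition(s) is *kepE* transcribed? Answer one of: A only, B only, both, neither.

A only

Condition A:
Indole is present, so FubQ is inactive.
Rhamnulose is absent, so LomL is inactive.
Required activator LomL is absent, so *yilC* is not transcribed.
So YilC is not produced.
ppGpp is present, so MibP is active.
No repressor is bound and MibP is active, so *nerE* is transcribed.
So NerE is produced and active.
No repressor is bound and NerE is active, so *kepE* is transcribed.
→ *kepE* is ON in A.
Condition B:
Indole is present, so FubQ is inactive.
Rhamnulose is present, so LomL is active.
No repressor is bound and LomL is active, so *yilC* is transcribed.
So YilC is produced and active.
ppGpp is present, so MibP is active.
No repressor is bound and MibP is active, so *nerE* is transcribed.
So NerE is produced and active.
With repressor YilC bound, *kepE* is not transcribed.
→ *kepE* is OFF in B.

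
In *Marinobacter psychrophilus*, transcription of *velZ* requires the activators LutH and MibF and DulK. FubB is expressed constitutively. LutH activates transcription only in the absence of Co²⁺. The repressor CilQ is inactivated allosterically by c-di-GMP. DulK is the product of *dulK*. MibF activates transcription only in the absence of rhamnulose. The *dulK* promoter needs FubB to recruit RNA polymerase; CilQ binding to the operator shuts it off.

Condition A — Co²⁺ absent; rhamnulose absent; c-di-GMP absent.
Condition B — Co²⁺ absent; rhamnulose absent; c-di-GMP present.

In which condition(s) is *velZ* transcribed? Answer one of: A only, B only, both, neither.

B only

Condition A:
Co²⁺ is absent, so LutH is active.
Rhamnulose is absent, so MibF is active.
c-di-GMP is absent, so CilQ is active.
FubB is produced constitutively and is active.
With repressor CilQ bound, *dulK* is not transcribed.
So DulK is not produced.
Required activator DulK is absent, so *velZ* is not transcribed.
→ *velZ* is OFF in A.
Condition B:
Co²⁺ is absent, so LutH is active.
Rhamnulose is absent, so MibF is active.
c-di-GMP is present, so CilQ is inactive.
FubB is produced constitutively and is active.
No repressor is bound and FubB is active, so *dulK* is transcribed.
So DulK is produced and active.
No repressor is bound and LutH and MibF and DulK are active, so *velZ* is transcribed.
→ *velZ* is ON in B.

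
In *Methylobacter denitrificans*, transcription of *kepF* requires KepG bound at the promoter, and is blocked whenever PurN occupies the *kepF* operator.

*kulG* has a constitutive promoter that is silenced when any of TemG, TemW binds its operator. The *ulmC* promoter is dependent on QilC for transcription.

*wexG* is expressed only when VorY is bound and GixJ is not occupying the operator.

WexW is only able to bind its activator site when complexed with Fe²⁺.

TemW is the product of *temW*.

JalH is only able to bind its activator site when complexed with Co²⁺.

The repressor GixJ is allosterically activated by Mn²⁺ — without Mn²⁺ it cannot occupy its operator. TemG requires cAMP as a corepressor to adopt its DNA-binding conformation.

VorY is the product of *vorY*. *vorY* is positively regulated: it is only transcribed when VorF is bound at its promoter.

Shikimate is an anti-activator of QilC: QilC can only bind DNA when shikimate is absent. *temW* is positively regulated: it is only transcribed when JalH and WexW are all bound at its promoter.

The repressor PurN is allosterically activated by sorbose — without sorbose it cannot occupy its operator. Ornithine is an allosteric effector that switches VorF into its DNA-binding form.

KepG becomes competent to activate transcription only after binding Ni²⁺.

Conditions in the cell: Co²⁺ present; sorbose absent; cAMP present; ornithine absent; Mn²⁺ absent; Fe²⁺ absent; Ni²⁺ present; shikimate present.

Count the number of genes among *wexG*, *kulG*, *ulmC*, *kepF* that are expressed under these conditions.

1

Ornithine is absent, so VorF is inactive.
Required activator VorF is absent, so *vorY* is not transcribed.
So VorY is not produced.
Mn²⁺ is absent, so GixJ is inactive.
Required activator VorY is absent, so *wexG* is not transcribed.
→ *wexG* is OFF.
cAMP is present, so TemG is active.
Co²⁺ is present, so JalH is active.
Fe²⁺ is absent, so WexW is inactive.
Required activator WexW is absent, so *temW* is not transcribed.
So TemW is not produced.
With repressor TemG bound, *kulG* is not transcribed.
→ *kulG* is OFF.
Shikimate is present, so QilC is inactive.
Required activator QilC is absent, so *ulmC* is not transcribed.
→ *ulmC* is OFF.
Ni²⁺ is present, so KepG is active.
Sorbose is absent, so PurN is inactive.
No repressor is bound and KepG is active, so *kepF* is transcribed.
→ *kepF* is ON.
1 of the 4 genes is transcribed.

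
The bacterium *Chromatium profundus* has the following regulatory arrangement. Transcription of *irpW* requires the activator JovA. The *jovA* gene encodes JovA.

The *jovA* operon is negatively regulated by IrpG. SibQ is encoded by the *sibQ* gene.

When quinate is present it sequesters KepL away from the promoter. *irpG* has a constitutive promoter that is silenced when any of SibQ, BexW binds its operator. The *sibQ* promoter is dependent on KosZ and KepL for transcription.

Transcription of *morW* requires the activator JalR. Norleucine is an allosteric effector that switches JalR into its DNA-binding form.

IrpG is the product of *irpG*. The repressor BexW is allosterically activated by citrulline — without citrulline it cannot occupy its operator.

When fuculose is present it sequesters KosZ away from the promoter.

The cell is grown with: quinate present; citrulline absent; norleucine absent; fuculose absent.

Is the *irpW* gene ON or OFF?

Fuculose is absent, so KosZ is active.
Quinate is present, so KepL is inactive.
Required activator KepL is absent, so *sibQ* is not transcribed.
So SibQ is not produced.
Citrulline is absent, so BexW is inactive.
With no repressor bound, *irpG* is transcribed.
So IrpG is produced and active.
With repressor IrpG bound, *jovA* is not transcribed.
So JovA is not produced.
Required activator JovA is absent, so *irpW* is not transcribed.

OFF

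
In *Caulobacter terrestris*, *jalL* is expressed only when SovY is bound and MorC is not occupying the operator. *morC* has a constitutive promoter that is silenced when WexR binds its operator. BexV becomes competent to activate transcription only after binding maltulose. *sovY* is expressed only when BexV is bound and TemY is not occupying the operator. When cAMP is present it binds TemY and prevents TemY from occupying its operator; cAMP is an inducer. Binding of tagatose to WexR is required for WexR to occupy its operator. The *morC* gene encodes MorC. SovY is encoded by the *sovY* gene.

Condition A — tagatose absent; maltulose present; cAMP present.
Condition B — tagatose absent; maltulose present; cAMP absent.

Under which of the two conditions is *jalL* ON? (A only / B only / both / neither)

Condition A:
Tagatose is absent, so WexR is inactive.
With no repressor bound, *morC* is transcribed.
So MorC is produced and active.
Maltulose is present, so BexV is active.
cAMP is present, so TemY is inactive.
No repressor is bound and BexV is active, so *sovY* is transcribed.
So SovY is produced and active.
With repressor MorC bound, *jalL* is not transcribed.
→ *jalL* is OFF in A.
Condition B:
Tagatose is absent, so WexR is inactive.
With no repressor bound, *morC* is transcribed.
So MorC is produced and active.
Maltulose is present, so BexV is active.
cAMP is absent, so TemY is active.
With repressor TemY bound, *sovY* is not transcribed.
So SovY is not produced.
With repressor MorC bound, *jalL* is not transcribed.
→ *jalL* is OFF in B.

neither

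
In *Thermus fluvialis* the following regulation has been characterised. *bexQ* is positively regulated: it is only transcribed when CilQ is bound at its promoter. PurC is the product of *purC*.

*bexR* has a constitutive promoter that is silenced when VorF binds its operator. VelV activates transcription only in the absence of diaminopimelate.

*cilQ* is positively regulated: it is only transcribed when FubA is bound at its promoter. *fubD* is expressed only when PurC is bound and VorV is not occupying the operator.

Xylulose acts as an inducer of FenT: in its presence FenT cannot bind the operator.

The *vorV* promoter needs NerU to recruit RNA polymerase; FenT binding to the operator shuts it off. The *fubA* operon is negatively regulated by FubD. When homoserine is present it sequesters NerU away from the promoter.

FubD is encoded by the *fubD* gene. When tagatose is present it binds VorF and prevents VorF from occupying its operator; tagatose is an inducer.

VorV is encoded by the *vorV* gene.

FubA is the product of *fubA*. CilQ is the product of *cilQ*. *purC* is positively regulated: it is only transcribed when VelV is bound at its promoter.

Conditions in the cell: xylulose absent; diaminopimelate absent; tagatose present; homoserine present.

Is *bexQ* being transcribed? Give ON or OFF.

Homoserine is present, so NerU is inactive.
Xylulose is absent, so FenT is active.
With repressor FenT bound, *vorV* is not transcribed.
So VorV is not produced.
Diaminopimelate is absent, so VelV is active.
No repressor is bound and VelV is active, so *purC* is transcribed.
So PurC is produced and active.
No repressor is bound and PurC is active, so *fubD* is transcribed.
So FubD is produced and active.
With repressor FubD bound, *fubA* is not transcribed.
So FubA is not produced.
Required activator FubA is absent, so *cilQ* is not transcribed.
So CilQ is not produced.
Required activator CilQ is absent, so *bexQ* is not transcribed.

OFF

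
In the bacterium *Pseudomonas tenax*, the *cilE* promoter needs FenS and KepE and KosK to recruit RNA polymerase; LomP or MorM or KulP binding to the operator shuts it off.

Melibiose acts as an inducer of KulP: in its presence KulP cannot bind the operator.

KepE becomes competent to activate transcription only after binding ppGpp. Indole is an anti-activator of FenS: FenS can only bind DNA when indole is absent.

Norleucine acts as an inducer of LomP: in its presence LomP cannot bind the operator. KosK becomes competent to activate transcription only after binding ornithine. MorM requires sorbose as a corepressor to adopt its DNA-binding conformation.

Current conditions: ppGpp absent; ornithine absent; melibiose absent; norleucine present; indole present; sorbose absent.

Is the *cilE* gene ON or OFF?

OFF

Norleucine is present, so LomP is inactive.
Sorbose is absent, so MorM is inactive.
Indole is present, so FenS is inactive.
ppGpp is absent, so KepE is inactive.
Melibiose is absent, so KulP is active.
Ornithine is absent, so KosK is inactive.
With repressor KulP bound, *cilE* is not transcribed.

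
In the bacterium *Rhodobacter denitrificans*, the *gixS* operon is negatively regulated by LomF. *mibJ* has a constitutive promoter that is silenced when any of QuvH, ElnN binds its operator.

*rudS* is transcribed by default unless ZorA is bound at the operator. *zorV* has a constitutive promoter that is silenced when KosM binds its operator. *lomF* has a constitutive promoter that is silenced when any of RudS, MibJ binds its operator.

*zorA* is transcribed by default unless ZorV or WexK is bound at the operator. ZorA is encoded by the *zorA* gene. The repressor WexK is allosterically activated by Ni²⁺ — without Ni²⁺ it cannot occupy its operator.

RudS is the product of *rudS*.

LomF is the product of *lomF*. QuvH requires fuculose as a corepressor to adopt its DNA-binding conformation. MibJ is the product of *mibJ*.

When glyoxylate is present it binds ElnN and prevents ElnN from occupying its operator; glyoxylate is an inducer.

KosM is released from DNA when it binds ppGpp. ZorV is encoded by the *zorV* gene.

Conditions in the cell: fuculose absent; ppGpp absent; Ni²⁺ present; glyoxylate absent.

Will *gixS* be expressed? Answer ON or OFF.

ON

ppGpp is absent, so KosM is active.
With repressor KosM bound, *zorV* is not transcribed.
So ZorV is not produced.
Ni²⁺ is present, so WexK is active.
With repressor WexK bound, *zorA* is not transcribed.
So ZorA is not produced.
With no repressor bound, *rudS* is transcribed.
So RudS is produced and active.
Fuculose is absent, so QuvH is inactive.
Glyoxylate is absent, so ElnN is active.
With repressor ElnN bound, *mibJ* is not transcribed.
So MibJ is not produced.
With repressor RudS bound, *lomF* is not transcribed.
So LomF is not produced.
With no repressor bound, *gixS* is transcribed.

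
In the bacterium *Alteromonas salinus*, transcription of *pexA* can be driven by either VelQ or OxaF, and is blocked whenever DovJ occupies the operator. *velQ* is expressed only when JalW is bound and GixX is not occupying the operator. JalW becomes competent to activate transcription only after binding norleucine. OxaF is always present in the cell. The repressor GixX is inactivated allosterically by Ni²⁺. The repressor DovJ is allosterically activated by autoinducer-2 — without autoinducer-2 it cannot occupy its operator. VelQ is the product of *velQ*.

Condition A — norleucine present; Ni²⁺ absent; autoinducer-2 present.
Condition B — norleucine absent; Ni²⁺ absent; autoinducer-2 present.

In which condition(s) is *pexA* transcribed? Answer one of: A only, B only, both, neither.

Condition A:
Norleucine is present, so JalW is active.
Ni²⁺ is absent, so GixX is active.
With repressor GixX bound, *velQ* is not transcribed.
So VelQ is not produced.
Autoinducer-2 is present, so DovJ is active.
OxaF is produced constitutively and is active.
With repressor DovJ bound, *pexA* is not transcribed.
→ *pexA* is OFF in A.
Condition B:
Norleucine is absent, so JalW is inactive.
Ni²⁺ is absent, so GixX is active.
With repressor GixX bound, *velQ* is not transcribed.
So VelQ is not produced.
Autoinducer-2 is present, so DovJ is active.
OxaF is produced constitutively and is active.
With repressor DovJ bound, *pexA* is not transcribed.
→ *pexA* is OFF in B.

neither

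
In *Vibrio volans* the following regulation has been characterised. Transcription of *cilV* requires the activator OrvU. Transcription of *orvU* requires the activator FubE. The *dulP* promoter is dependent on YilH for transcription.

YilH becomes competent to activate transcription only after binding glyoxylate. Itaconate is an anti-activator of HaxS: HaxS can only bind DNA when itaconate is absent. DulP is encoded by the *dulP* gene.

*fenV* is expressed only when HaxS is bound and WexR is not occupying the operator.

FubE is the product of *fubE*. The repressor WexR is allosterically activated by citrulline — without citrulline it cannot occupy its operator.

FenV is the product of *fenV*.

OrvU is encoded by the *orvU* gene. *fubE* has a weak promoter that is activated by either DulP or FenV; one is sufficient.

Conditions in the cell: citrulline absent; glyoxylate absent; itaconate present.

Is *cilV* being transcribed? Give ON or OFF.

Glyoxylate is absent, so YilH is inactive.
Required activator YilH is absent, so *dulP* is not transcribed.
So DulP is not produced.
Itaconate is present, so HaxS is inactive.
Citrulline is absent, so WexR is inactive.
Required activator HaxS is absent, so *fenV* is not transcribed.
So FenV is not produced.
No activator is available at the *fubE* promoter, so *fubE* is not transcribed.
So FubE is not produced.
Required activator FubE is absent, so *orvU* is not transcribed.
So OrvU is not produced.
Required activator OrvU is absent, so *cilV* is not transcribed.

OFF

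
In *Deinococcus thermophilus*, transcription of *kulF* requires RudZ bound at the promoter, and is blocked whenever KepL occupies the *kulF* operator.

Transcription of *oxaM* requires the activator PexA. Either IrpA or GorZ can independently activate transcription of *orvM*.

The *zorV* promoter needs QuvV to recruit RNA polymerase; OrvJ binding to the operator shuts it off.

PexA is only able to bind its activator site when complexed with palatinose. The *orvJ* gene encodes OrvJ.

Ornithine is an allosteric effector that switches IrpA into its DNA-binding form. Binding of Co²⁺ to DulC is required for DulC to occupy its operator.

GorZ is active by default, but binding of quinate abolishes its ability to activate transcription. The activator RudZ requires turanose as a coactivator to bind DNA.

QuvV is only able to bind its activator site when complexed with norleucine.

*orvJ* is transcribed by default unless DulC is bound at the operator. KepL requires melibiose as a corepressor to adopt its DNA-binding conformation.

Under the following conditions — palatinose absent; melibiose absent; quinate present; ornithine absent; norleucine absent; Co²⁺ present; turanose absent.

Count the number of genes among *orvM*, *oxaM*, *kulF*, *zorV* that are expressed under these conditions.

0

Ornithine is absent, so IrpA is inactive.
Quinate is present, so GorZ is inactive.
No activator is available at the *orvM* promoter, so *orvM* is not transcribed.
→ *orvM* is OFF.
Palatinose is absent, so PexA is inactive.
Required activator PexA is absent, so *oxaM* is not transcribed.
→ *oxaM* is OFF.
Melibiose is absent, so KepL is inactive.
Turanose is absent, so RudZ is inactive.
Required activator RudZ is absent, so *kulF* is not transcribed.
→ *kulF* is OFF.
Norleucine is absent, so QuvV is inactive.
Co²⁺ is present, so DulC is active.
With repressor DulC bound, *orvJ* is not transcribed.
So OrvJ is not produced.
Required activator QuvV is absent, so *zorV* is not transcribed.
→ *zorV* is OFF.
0 of the 4 genes are transcribed.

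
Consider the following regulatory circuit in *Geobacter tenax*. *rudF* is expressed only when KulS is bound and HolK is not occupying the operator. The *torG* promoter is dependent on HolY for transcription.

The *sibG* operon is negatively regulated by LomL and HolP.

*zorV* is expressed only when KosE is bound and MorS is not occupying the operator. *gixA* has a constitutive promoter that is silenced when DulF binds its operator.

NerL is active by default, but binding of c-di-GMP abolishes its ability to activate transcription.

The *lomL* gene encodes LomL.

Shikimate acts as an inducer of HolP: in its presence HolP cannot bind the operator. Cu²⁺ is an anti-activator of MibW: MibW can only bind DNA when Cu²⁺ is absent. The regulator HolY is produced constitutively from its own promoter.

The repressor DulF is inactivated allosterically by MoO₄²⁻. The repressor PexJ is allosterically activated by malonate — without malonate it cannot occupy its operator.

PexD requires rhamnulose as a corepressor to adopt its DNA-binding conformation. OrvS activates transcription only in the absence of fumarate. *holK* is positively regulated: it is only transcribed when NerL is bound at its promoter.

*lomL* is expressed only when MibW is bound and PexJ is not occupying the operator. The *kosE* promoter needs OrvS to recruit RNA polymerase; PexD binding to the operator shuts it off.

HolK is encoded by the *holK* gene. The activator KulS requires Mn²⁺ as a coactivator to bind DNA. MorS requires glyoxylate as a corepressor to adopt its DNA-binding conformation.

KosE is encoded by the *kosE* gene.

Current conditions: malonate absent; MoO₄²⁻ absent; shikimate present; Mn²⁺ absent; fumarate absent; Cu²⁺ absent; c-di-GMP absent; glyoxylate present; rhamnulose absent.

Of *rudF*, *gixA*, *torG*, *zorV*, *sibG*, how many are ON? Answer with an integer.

Mn²⁺ is absent, so KulS is inactive.
c-di-GMP is absent, so NerL is active.
No repressor is bound and NerL is active, so *holK* is transcribed.
So HolK is produced and active.
With repressor HolK bound, *rudF* is not transcribed.
→ *rudF* is OFF.
MoO₄²⁻ is absent, so DulF is active.
With repressor DulF bound, *gixA* is not transcribed.
→ *gixA* is OFF.
HolY is produced constitutively and is active.
No repressor is bound and HolY is active, so *torG* is transcribed.
→ *torG* is ON.
Glyoxylate is present, so MorS is active.
Fumarate is absent, so OrvS is active.
Rhamnulose is absent, so PexD is inactive.
No repressor is bound and OrvS is active, so *kosE* is transcribed.
So KosE is produced and active.
With repressor MorS bound, *zorV* is not transcribed.
→ *zorV* is OFF.
Malonate is absent, so PexJ is inactive.
Cu²⁺ is absent, so MibW is active.
No repressor is bound and MibW is active, so *lomL* is transcribed.
So LomL is produced and active.
Shikimate is present, so HolP is inactive.
With repressor LomL bound, *sibG* is not transcribed.
→ *sibG* is OFF.
1 of the 5 genes is transcribed.

1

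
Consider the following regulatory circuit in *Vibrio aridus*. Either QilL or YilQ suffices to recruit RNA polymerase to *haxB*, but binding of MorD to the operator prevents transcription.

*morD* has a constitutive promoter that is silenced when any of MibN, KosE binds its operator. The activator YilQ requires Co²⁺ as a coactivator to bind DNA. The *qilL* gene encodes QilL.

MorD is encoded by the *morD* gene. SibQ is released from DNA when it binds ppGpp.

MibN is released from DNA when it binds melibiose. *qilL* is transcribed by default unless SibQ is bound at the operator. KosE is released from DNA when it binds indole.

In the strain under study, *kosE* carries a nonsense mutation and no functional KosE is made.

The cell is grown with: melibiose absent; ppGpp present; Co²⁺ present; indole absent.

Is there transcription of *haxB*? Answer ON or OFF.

ON

ppGpp is present, so SibQ is inactive.
With no repressor bound, *qilL* is transcribed.
So QilL is produced and active.
Co²⁺ is present, so YilQ is active.
Melibiose is absent, so MibN is active.
KosE is non-functional in this strain, so it has no effect.
With repressor MibN bound, *morD* is not transcribed.
So MorD is not produced.
Activator QilL is present, so *haxB* is transcribed.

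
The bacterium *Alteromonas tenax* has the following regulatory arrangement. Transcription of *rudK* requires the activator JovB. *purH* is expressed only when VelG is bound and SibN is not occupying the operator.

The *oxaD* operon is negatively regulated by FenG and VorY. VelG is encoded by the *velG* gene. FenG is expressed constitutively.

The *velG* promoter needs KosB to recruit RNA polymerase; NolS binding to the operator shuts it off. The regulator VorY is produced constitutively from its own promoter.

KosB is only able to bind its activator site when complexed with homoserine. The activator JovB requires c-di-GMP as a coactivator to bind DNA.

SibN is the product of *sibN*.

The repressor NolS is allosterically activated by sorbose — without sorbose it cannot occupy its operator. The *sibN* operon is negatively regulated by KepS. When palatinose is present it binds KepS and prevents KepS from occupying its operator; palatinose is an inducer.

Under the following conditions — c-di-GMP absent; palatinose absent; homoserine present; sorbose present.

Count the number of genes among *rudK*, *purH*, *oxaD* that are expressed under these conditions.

c-di-GMP is absent, so JovB is inactive.
Required activator JovB is absent, so *rudK* is not transcribed.
→ *rudK* is OFF.
Palatinose is absent, so KepS is active.
With repressor KepS bound, *sibN* is not transcribed.
So SibN is not produced.
Homoserine is present, so KosB is active.
Sorbose is present, so NolS is active.
With repressor NolS bound, *velG* is not transcribed.
So VelG is not produced.
Required activator VelG is absent, so *purH* is not transcribed.
→ *purH* is OFF.
FenG is produced constitutively and is active.
VorY is produced constitutively and is active.
With repressor FenG bound, *oxaD* is not transcribed.
→ *oxaD* is OFF.
0 of the 3 genes are transcribed.

0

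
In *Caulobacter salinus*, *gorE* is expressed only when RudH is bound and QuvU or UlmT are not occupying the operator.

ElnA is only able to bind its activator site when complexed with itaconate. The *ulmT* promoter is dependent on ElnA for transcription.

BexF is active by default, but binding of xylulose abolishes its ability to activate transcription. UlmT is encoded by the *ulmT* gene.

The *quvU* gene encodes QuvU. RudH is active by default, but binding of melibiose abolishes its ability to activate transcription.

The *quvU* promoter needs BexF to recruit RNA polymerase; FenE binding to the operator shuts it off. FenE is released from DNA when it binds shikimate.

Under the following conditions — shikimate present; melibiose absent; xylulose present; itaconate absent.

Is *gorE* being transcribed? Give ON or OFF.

Shikimate is present, so FenE is inactive.
Xylulose is present, so BexF is inactive.
Required activator BexF is absent, so *quvU* is not transcribed.
So QuvU is not produced.
Itaconate is absent, so ElnA is inactive.
Required activator ElnA is absent, so *ulmT* is not transcribed.
So UlmT is not produced.
Melibiose is absent, so RudH is active.
No repressor is bound and RudH is active, so *gorE* is transcribed.

ON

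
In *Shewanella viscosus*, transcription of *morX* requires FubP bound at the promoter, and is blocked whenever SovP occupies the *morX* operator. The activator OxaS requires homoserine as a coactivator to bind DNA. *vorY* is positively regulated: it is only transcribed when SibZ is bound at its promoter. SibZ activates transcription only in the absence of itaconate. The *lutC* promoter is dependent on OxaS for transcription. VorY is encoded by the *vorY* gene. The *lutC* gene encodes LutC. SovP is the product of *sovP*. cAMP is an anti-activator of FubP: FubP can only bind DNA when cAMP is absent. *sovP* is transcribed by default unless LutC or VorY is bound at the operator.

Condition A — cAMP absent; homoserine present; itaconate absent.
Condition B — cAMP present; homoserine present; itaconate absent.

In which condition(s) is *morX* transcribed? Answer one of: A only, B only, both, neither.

A only

Condition A:
cAMP is absent, so FubP is active.
Homoserine is present, so OxaS is active.
No repressor is bound and OxaS is active, so *lutC* is transcribed.
So LutC is produced and active.
Itaconate is absent, so SibZ is active.
No repressor is bound and SibZ is active, so *vorY* is transcribed.
So VorY is produced and active.
With repressor LutC bound, *sovP* is not transcribed.
So SovP is not produced.
No repressor is bound and FubP is active, so *morX* is transcribed.
→ *morX* is ON in A.
Condition B:
cAMP is present, so FubP is inactive.
Homoserine is present, so OxaS is active.
No repressor is bound and OxaS is active, so *lutC* is transcribed.
So LutC is produced and active.
Itaconate is absent, so SibZ is active.
No repressor is bound and SibZ is active, so *vorY* is transcribed.
So VorY is produced and active.
With repressor LutC bound, *sovP* is not transcribed.
So SovP is not produced.
Required activator FubP is absent, so *morX* is not transcribed.
→ *morX* is OFF in B.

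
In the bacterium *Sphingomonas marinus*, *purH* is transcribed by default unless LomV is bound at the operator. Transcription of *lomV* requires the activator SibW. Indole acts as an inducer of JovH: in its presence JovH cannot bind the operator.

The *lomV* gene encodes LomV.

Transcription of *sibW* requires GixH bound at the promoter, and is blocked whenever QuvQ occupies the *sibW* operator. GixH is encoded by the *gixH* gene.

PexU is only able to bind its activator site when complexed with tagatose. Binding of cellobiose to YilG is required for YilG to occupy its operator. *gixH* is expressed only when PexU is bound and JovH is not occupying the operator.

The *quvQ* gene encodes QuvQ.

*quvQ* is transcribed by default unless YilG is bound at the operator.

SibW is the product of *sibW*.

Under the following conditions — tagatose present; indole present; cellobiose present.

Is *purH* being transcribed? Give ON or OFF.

OFF

Indole is present, so JovH is inactive.
Tagatose is present, so PexU is active.
No repressor is bound and PexU is active, so *gixH* is transcribed.
So GixH is produced and active.
Cellobiose is present, so YilG is active.
With repressor YilG bound, *quvQ* is not transcribed.
So QuvQ is not produced.
No repressor is bound and GixH is active, so *sibW* is transcribed.
So SibW is produced and active.
No repressor is bound and SibW is active, so *lomV* is transcribed.
So LomV is produced and active.
With repressor LomV bound, *purH* is not transcribed.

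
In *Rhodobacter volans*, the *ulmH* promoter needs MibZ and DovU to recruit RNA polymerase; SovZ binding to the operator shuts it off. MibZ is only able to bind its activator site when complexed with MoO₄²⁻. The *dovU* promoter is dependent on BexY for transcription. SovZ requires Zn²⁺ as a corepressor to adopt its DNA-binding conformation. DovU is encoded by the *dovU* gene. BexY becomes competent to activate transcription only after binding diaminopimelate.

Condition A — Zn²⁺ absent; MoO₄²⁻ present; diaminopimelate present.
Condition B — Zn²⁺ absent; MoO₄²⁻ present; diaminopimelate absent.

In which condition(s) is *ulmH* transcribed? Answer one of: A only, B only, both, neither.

A only

Condition A:
Zn²⁺ is absent, so SovZ is inactive.
MoO₄²⁻ is present, so MibZ is active.
Diaminopimelate is present, so BexY is active.
No repressor is bound and BexY is active, so *dovU* is transcribed.
So DovU is produced and active.
No repressor is bound and MibZ and DovU are active, so *ulmH* is transcribed.
→ *ulmH* is ON in A.
Condition B:
Zn²⁺ is absent, so SovZ is inactive.
MoO₄²⁻ is present, so MibZ is active.
Diaminopimelate is absent, so BexY is inactive.
Required activator BexY is absent, so *dovU* is not transcribed.
So DovU is not produced.
Required activator DovU is absent, so *ulmH* is not transcribed.
→ *ulmH* is OFF in B.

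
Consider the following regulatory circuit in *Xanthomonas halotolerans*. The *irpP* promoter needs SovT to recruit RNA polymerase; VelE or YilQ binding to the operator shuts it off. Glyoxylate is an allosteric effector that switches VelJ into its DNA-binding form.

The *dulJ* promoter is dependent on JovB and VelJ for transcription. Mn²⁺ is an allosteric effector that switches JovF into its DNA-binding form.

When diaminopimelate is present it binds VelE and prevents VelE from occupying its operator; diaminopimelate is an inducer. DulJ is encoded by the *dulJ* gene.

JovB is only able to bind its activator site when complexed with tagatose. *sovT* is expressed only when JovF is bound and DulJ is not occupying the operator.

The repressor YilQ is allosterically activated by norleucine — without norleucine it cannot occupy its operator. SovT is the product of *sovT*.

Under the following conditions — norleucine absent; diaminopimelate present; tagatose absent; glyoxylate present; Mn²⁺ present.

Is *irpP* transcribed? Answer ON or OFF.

ON

Diaminopimelate is present, so VelE is inactive.
Norleucine is absent, so YilQ is inactive.
Tagatose is absent, so JovB is inactive.
Glyoxylate is present, so VelJ is active.
Required activator JovB is absent, so *dulJ* is not transcribed.
So DulJ is not produced.
Mn²⁺ is present, so JovF is active.
No repressor is bound and JovF is active, so *sovT* is transcribed.
So SovT is produced and active.
No repressor is bound and SovT is active, so *irpP* is transcribed.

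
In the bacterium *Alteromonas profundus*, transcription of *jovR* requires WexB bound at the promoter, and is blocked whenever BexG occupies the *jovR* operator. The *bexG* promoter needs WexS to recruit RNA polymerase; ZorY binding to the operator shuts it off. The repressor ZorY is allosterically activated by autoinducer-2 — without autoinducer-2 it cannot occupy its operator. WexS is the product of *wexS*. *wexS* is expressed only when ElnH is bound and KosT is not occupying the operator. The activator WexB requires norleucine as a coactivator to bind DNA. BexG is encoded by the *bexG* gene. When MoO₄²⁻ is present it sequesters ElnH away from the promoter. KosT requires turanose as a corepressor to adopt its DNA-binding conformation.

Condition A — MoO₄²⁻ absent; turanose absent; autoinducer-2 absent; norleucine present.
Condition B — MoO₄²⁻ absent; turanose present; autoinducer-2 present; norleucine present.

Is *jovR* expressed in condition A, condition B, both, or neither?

B only

Condition A:
MoO₄²⁻ is absent, so ElnH is active.
Turanose is absent, so KosT is inactive.
No repressor is bound and ElnH is active, so *wexS* is transcribed.
So WexS is produced and active.
Autoinducer-2 is absent, so ZorY is inactive.
No repressor is bound and WexS is active, so *bexG* is transcribed.
So BexG is produced and active.
Norleucine is present, so WexB is active.
With repressor BexG bound, *jovR* is not transcribed.
→ *jovR* is OFF in A.
Condition B:
MoO₄²⁻ is absent, so ElnH is active.
Turanose is present, so KosT is active.
With repressor KosT bound, *wexS* is not transcribed.
So WexS is not produced.
Autoinducer-2 is present, so ZorY is active.
With repressor ZorY bound, *bexG* is not transcribed.
So BexG is not produced.
Norleucine is present, so WexB is active.
No repressor is bound and WexB is active, so *jovR* is transcribed.
→ *jovR* is ON in B.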